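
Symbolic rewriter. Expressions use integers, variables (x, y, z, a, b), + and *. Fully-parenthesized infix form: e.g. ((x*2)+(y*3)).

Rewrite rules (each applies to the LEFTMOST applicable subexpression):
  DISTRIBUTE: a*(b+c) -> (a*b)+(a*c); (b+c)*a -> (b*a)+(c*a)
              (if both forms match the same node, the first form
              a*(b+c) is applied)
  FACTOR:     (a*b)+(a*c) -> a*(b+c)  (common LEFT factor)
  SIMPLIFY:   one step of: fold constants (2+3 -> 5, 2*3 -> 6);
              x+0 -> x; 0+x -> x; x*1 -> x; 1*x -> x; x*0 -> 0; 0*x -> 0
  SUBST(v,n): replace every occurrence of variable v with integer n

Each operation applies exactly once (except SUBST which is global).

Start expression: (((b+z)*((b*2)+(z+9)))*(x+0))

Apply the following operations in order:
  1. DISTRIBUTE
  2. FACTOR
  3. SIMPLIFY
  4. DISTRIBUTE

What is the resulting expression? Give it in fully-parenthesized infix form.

Start: (((b+z)*((b*2)+(z+9)))*(x+0))
Apply DISTRIBUTE at root (target: (((b+z)*((b*2)+(z+9)))*(x+0))): (((b+z)*((b*2)+(z+9)))*(x+0)) -> ((((b+z)*((b*2)+(z+9)))*x)+(((b+z)*((b*2)+(z+9)))*0))
Apply FACTOR at root (target: ((((b+z)*((b*2)+(z+9)))*x)+(((b+z)*((b*2)+(z+9)))*0))): ((((b+z)*((b*2)+(z+9)))*x)+(((b+z)*((b*2)+(z+9)))*0)) -> (((b+z)*((b*2)+(z+9)))*(x+0))
Apply SIMPLIFY at R (target: (x+0)): (((b+z)*((b*2)+(z+9)))*(x+0)) -> (((b+z)*((b*2)+(z+9)))*x)
Apply DISTRIBUTE at L (target: ((b+z)*((b*2)+(z+9)))): (((b+z)*((b*2)+(z+9)))*x) -> ((((b+z)*(b*2))+((b+z)*(z+9)))*x)

Answer: ((((b+z)*(b*2))+((b+z)*(z+9)))*x)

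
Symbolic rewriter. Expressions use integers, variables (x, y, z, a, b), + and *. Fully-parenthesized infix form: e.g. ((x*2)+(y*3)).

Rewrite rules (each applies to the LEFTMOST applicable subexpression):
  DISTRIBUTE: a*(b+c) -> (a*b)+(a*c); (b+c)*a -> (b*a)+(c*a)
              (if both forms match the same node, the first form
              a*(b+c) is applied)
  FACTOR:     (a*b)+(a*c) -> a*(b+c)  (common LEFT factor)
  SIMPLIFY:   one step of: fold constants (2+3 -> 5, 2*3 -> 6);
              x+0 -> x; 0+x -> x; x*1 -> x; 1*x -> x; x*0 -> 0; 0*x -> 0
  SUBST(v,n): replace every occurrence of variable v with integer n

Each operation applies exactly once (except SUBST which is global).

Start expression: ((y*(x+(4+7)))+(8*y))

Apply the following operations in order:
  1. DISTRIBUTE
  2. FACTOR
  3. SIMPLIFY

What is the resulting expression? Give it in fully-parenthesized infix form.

Answer: ((y*(x+11))+(8*y))

Derivation:
Start: ((y*(x+(4+7)))+(8*y))
Apply DISTRIBUTE at L (target: (y*(x+(4+7)))): ((y*(x+(4+7)))+(8*y)) -> (((y*x)+(y*(4+7)))+(8*y))
Apply FACTOR at L (target: ((y*x)+(y*(4+7)))): (((y*x)+(y*(4+7)))+(8*y)) -> ((y*(x+(4+7)))+(8*y))
Apply SIMPLIFY at LRR (target: (4+7)): ((y*(x+(4+7)))+(8*y)) -> ((y*(x+11))+(8*y))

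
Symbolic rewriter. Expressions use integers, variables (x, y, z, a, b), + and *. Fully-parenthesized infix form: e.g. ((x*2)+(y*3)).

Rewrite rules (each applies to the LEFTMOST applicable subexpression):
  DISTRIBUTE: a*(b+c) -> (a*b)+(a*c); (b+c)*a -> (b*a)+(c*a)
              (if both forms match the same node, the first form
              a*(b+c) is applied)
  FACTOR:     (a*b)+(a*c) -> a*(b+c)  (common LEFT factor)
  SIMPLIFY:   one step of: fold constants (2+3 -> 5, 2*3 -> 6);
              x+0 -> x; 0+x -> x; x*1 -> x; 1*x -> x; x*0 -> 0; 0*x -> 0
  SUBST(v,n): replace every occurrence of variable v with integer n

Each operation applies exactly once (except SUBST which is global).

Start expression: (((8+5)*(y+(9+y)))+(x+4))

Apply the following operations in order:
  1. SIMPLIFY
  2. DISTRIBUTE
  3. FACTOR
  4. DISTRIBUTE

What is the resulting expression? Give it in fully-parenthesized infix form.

Answer: (((13*y)+(13*(9+y)))+(x+4))

Derivation:
Start: (((8+5)*(y+(9+y)))+(x+4))
Apply SIMPLIFY at LL (target: (8+5)): (((8+5)*(y+(9+y)))+(x+4)) -> ((13*(y+(9+y)))+(x+4))
Apply DISTRIBUTE at L (target: (13*(y+(9+y)))): ((13*(y+(9+y)))+(x+4)) -> (((13*y)+(13*(9+y)))+(x+4))
Apply FACTOR at L (target: ((13*y)+(13*(9+y)))): (((13*y)+(13*(9+y)))+(x+4)) -> ((13*(y+(9+y)))+(x+4))
Apply DISTRIBUTE at L (target: (13*(y+(9+y)))): ((13*(y+(9+y)))+(x+4)) -> (((13*y)+(13*(9+y)))+(x+4))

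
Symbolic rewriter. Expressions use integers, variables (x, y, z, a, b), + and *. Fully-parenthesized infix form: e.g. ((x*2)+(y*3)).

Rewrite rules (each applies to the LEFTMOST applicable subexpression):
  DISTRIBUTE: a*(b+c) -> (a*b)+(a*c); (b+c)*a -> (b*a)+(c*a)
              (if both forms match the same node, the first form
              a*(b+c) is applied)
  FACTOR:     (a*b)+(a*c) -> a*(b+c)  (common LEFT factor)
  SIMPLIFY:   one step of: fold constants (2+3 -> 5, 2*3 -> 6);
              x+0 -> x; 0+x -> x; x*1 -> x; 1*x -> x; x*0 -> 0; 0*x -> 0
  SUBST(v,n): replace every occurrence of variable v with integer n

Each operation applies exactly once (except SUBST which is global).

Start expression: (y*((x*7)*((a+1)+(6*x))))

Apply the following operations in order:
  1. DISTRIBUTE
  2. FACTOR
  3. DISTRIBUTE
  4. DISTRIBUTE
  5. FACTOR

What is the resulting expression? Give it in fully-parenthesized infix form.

Answer: (y*(((x*7)*(a+1))+((x*7)*(6*x))))

Derivation:
Start: (y*((x*7)*((a+1)+(6*x))))
Apply DISTRIBUTE at R (target: ((x*7)*((a+1)+(6*x)))): (y*((x*7)*((a+1)+(6*x)))) -> (y*(((x*7)*(a+1))+((x*7)*(6*x))))
Apply FACTOR at R (target: (((x*7)*(a+1))+((x*7)*(6*x)))): (y*(((x*7)*(a+1))+((x*7)*(6*x)))) -> (y*((x*7)*((a+1)+(6*x))))
Apply DISTRIBUTE at R (target: ((x*7)*((a+1)+(6*x)))): (y*((x*7)*((a+1)+(6*x)))) -> (y*(((x*7)*(a+1))+((x*7)*(6*x))))
Apply DISTRIBUTE at root (target: (y*(((x*7)*(a+1))+((x*7)*(6*x))))): (y*(((x*7)*(a+1))+((x*7)*(6*x)))) -> ((y*((x*7)*(a+1)))+(y*((x*7)*(6*x))))
Apply FACTOR at root (target: ((y*((x*7)*(a+1)))+(y*((x*7)*(6*x))))): ((y*((x*7)*(a+1)))+(y*((x*7)*(6*x)))) -> (y*(((x*7)*(a+1))+((x*7)*(6*x))))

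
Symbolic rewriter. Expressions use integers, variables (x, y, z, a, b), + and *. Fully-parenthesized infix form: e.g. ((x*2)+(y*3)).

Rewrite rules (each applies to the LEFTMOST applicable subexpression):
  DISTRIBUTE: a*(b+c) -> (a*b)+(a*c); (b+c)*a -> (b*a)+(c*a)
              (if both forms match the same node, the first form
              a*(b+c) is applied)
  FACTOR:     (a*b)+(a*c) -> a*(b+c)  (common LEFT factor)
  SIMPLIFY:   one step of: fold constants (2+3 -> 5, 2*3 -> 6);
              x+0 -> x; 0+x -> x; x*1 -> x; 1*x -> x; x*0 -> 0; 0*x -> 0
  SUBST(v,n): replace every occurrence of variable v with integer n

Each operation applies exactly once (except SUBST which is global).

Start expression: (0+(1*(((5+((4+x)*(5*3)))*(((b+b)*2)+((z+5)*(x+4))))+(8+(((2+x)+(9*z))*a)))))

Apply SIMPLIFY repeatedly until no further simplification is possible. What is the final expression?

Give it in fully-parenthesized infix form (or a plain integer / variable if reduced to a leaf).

Start: (0+(1*(((5+((4+x)*(5*3)))*(((b+b)*2)+((z+5)*(x+4))))+(8+(((2+x)+(9*z))*a)))))
Step 1: at root: (0+(1*(((5+((4+x)*(5*3)))*(((b+b)*2)+((z+5)*(x+4))))+(8+(((2+x)+(9*z))*a))))) -> (1*(((5+((4+x)*(5*3)))*(((b+b)*2)+((z+5)*(x+4))))+(8+(((2+x)+(9*z))*a)))); overall: (0+(1*(((5+((4+x)*(5*3)))*(((b+b)*2)+((z+5)*(x+4))))+(8+(((2+x)+(9*z))*a))))) -> (1*(((5+((4+x)*(5*3)))*(((b+b)*2)+((z+5)*(x+4))))+(8+(((2+x)+(9*z))*a))))
Step 2: at root: (1*(((5+((4+x)*(5*3)))*(((b+b)*2)+((z+5)*(x+4))))+(8+(((2+x)+(9*z))*a)))) -> (((5+((4+x)*(5*3)))*(((b+b)*2)+((z+5)*(x+4))))+(8+(((2+x)+(9*z))*a))); overall: (1*(((5+((4+x)*(5*3)))*(((b+b)*2)+((z+5)*(x+4))))+(8+(((2+x)+(9*z))*a)))) -> (((5+((4+x)*(5*3)))*(((b+b)*2)+((z+5)*(x+4))))+(8+(((2+x)+(9*z))*a)))
Step 3: at LLRR: (5*3) -> 15; overall: (((5+((4+x)*(5*3)))*(((b+b)*2)+((z+5)*(x+4))))+(8+(((2+x)+(9*z))*a))) -> (((5+((4+x)*15))*(((b+b)*2)+((z+5)*(x+4))))+(8+(((2+x)+(9*z))*a)))
Fixed point: (((5+((4+x)*15))*(((b+b)*2)+((z+5)*(x+4))))+(8+(((2+x)+(9*z))*a)))

Answer: (((5+((4+x)*15))*(((b+b)*2)+((z+5)*(x+4))))+(8+(((2+x)+(9*z))*a)))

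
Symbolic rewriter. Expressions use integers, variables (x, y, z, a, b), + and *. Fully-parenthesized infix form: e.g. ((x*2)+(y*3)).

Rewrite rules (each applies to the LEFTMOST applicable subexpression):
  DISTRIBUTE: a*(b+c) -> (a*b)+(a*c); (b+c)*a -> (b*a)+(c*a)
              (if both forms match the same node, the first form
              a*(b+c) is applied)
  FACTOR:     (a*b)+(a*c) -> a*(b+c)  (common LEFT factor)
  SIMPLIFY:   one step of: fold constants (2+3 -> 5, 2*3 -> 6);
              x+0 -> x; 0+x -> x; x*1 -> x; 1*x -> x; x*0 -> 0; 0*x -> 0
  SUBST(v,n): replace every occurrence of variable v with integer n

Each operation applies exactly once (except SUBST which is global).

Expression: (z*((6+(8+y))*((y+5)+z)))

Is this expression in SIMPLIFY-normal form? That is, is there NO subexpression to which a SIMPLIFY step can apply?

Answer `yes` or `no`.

Answer: yes

Derivation:
Expression: (z*((6+(8+y))*((y+5)+z)))
Scanning for simplifiable subexpressions (pre-order)...
  at root: (z*((6+(8+y))*((y+5)+z))) (not simplifiable)
  at R: ((6+(8+y))*((y+5)+z)) (not simplifiable)
  at RL: (6+(8+y)) (not simplifiable)
  at RLR: (8+y) (not simplifiable)
  at RR: ((y+5)+z) (not simplifiable)
  at RRL: (y+5) (not simplifiable)
Result: no simplifiable subexpression found -> normal form.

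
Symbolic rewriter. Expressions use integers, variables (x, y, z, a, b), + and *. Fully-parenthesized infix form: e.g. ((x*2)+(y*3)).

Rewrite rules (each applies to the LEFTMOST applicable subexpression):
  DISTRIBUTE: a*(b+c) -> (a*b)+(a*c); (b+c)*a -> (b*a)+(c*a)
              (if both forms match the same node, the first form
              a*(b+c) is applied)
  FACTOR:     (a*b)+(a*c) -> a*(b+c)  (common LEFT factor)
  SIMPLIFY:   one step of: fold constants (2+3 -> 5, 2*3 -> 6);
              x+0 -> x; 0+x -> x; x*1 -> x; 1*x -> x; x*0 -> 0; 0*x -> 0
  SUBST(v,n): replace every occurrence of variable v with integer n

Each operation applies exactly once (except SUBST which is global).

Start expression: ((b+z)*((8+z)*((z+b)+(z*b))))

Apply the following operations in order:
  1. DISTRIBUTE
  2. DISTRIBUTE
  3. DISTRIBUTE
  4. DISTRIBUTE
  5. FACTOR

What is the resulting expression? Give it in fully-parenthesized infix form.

Start: ((b+z)*((8+z)*((z+b)+(z*b))))
Apply DISTRIBUTE at root (target: ((b+z)*((8+z)*((z+b)+(z*b))))): ((b+z)*((8+z)*((z+b)+(z*b)))) -> ((b*((8+z)*((z+b)+(z*b))))+(z*((8+z)*((z+b)+(z*b)))))
Apply DISTRIBUTE at LR (target: ((8+z)*((z+b)+(z*b)))): ((b*((8+z)*((z+b)+(z*b))))+(z*((8+z)*((z+b)+(z*b))))) -> ((b*(((8+z)*(z+b))+((8+z)*(z*b))))+(z*((8+z)*((z+b)+(z*b)))))
Apply DISTRIBUTE at L (target: (b*(((8+z)*(z+b))+((8+z)*(z*b))))): ((b*(((8+z)*(z+b))+((8+z)*(z*b))))+(z*((8+z)*((z+b)+(z*b))))) -> (((b*((8+z)*(z+b)))+(b*((8+z)*(z*b))))+(z*((8+z)*((z+b)+(z*b)))))
Apply DISTRIBUTE at LLR (target: ((8+z)*(z+b))): (((b*((8+z)*(z+b)))+(b*((8+z)*(z*b))))+(z*((8+z)*((z+b)+(z*b))))) -> (((b*(((8+z)*z)+((8+z)*b)))+(b*((8+z)*(z*b))))+(z*((8+z)*((z+b)+(z*b)))))
Apply FACTOR at L (target: ((b*(((8+z)*z)+((8+z)*b)))+(b*((8+z)*(z*b))))): (((b*(((8+z)*z)+((8+z)*b)))+(b*((8+z)*(z*b))))+(z*((8+z)*((z+b)+(z*b))))) -> ((b*((((8+z)*z)+((8+z)*b))+((8+z)*(z*b))))+(z*((8+z)*((z+b)+(z*b)))))

Answer: ((b*((((8+z)*z)+((8+z)*b))+((8+z)*(z*b))))+(z*((8+z)*((z+b)+(z*b)))))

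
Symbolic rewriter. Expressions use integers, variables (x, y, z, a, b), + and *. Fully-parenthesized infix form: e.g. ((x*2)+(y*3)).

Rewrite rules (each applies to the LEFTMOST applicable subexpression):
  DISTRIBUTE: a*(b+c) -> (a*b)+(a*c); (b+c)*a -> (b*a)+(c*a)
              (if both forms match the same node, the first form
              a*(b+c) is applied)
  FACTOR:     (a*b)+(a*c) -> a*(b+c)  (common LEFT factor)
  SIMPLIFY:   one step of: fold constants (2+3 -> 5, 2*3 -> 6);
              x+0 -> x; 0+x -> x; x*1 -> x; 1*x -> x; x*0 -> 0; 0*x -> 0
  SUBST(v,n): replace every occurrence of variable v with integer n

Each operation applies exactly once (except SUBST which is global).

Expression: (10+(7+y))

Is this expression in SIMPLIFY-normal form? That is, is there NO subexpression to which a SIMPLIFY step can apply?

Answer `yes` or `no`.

Expression: (10+(7+y))
Scanning for simplifiable subexpressions (pre-order)...
  at root: (10+(7+y)) (not simplifiable)
  at R: (7+y) (not simplifiable)
Result: no simplifiable subexpression found -> normal form.

Answer: yes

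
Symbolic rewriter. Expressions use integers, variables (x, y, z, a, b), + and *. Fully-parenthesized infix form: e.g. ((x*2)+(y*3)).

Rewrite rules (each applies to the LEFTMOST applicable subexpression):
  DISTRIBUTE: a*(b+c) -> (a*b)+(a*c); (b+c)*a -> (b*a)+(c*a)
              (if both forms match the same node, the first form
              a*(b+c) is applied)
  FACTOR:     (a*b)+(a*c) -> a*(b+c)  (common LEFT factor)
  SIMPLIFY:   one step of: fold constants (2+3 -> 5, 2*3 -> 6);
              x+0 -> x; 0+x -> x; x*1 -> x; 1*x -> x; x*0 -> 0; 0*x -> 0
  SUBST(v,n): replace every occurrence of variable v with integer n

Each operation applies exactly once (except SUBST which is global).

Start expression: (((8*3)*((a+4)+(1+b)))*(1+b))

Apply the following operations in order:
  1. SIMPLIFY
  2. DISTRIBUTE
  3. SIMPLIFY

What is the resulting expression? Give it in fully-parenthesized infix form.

Answer: ((24*((a+4)+(1+b)))+((24*((a+4)+(1+b)))*b))

Derivation:
Start: (((8*3)*((a+4)+(1+b)))*(1+b))
Apply SIMPLIFY at LL (target: (8*3)): (((8*3)*((a+4)+(1+b)))*(1+b)) -> ((24*((a+4)+(1+b)))*(1+b))
Apply DISTRIBUTE at root (target: ((24*((a+4)+(1+b)))*(1+b))): ((24*((a+4)+(1+b)))*(1+b)) -> (((24*((a+4)+(1+b)))*1)+((24*((a+4)+(1+b)))*b))
Apply SIMPLIFY at L (target: ((24*((a+4)+(1+b)))*1)): (((24*((a+4)+(1+b)))*1)+((24*((a+4)+(1+b)))*b)) -> ((24*((a+4)+(1+b)))+((24*((a+4)+(1+b)))*b))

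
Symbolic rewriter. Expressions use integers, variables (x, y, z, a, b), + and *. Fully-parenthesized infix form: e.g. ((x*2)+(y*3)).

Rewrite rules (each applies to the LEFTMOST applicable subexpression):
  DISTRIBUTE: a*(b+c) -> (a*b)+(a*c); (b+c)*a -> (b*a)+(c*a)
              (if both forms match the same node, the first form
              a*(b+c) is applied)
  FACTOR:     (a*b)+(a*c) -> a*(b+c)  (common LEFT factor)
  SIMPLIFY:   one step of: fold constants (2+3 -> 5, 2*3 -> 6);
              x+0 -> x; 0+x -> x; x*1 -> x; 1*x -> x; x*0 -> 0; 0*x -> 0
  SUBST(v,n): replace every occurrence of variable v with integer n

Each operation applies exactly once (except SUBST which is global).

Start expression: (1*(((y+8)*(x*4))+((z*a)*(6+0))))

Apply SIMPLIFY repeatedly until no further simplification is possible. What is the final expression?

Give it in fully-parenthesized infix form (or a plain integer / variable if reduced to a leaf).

Answer: (((y+8)*(x*4))+((z*a)*6))

Derivation:
Start: (1*(((y+8)*(x*4))+((z*a)*(6+0))))
Step 1: at root: (1*(((y+8)*(x*4))+((z*a)*(6+0)))) -> (((y+8)*(x*4))+((z*a)*(6+0))); overall: (1*(((y+8)*(x*4))+((z*a)*(6+0)))) -> (((y+8)*(x*4))+((z*a)*(6+0)))
Step 2: at RR: (6+0) -> 6; overall: (((y+8)*(x*4))+((z*a)*(6+0))) -> (((y+8)*(x*4))+((z*a)*6))
Fixed point: (((y+8)*(x*4))+((z*a)*6))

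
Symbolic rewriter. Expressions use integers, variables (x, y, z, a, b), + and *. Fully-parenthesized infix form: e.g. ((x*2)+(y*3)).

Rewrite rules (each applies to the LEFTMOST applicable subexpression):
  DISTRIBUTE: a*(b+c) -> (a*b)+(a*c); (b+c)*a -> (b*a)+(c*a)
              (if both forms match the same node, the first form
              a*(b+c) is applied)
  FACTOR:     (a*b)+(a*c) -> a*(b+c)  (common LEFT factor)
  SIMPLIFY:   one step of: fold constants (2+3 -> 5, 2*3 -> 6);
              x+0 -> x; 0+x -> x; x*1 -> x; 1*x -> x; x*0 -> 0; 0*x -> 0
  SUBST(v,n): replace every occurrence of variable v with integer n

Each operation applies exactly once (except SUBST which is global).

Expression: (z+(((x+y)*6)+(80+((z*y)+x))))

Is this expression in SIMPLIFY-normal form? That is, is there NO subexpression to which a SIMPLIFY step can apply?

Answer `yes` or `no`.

Answer: yes

Derivation:
Expression: (z+(((x+y)*6)+(80+((z*y)+x))))
Scanning for simplifiable subexpressions (pre-order)...
  at root: (z+(((x+y)*6)+(80+((z*y)+x)))) (not simplifiable)
  at R: (((x+y)*6)+(80+((z*y)+x))) (not simplifiable)
  at RL: ((x+y)*6) (not simplifiable)
  at RLL: (x+y) (not simplifiable)
  at RR: (80+((z*y)+x)) (not simplifiable)
  at RRR: ((z*y)+x) (not simplifiable)
  at RRRL: (z*y) (not simplifiable)
Result: no simplifiable subexpression found -> normal form.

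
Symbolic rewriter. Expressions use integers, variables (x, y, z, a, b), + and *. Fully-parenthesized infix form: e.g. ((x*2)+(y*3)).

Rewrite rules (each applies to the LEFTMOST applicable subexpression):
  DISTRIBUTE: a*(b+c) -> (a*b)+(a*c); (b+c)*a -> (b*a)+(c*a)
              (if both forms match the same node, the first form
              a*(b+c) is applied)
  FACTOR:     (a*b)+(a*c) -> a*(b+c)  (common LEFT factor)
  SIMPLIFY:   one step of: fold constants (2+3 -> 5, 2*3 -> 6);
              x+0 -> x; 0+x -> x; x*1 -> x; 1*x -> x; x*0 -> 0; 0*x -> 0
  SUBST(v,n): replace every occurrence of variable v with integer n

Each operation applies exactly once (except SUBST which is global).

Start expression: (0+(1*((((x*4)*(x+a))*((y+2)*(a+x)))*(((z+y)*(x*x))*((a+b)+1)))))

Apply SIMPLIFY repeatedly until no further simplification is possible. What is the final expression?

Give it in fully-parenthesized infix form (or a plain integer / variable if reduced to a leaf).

Start: (0+(1*((((x*4)*(x+a))*((y+2)*(a+x)))*(((z+y)*(x*x))*((a+b)+1)))))
Step 1: at root: (0+(1*((((x*4)*(x+a))*((y+2)*(a+x)))*(((z+y)*(x*x))*((a+b)+1))))) -> (1*((((x*4)*(x+a))*((y+2)*(a+x)))*(((z+y)*(x*x))*((a+b)+1)))); overall: (0+(1*((((x*4)*(x+a))*((y+2)*(a+x)))*(((z+y)*(x*x))*((a+b)+1))))) -> (1*((((x*4)*(x+a))*((y+2)*(a+x)))*(((z+y)*(x*x))*((a+b)+1))))
Step 2: at root: (1*((((x*4)*(x+a))*((y+2)*(a+x)))*(((z+y)*(x*x))*((a+b)+1)))) -> ((((x*4)*(x+a))*((y+2)*(a+x)))*(((z+y)*(x*x))*((a+b)+1))); overall: (1*((((x*4)*(x+a))*((y+2)*(a+x)))*(((z+y)*(x*x))*((a+b)+1)))) -> ((((x*4)*(x+a))*((y+2)*(a+x)))*(((z+y)*(x*x))*((a+b)+1)))
Fixed point: ((((x*4)*(x+a))*((y+2)*(a+x)))*(((z+y)*(x*x))*((a+b)+1)))

Answer: ((((x*4)*(x+a))*((y+2)*(a+x)))*(((z+y)*(x*x))*((a+b)+1)))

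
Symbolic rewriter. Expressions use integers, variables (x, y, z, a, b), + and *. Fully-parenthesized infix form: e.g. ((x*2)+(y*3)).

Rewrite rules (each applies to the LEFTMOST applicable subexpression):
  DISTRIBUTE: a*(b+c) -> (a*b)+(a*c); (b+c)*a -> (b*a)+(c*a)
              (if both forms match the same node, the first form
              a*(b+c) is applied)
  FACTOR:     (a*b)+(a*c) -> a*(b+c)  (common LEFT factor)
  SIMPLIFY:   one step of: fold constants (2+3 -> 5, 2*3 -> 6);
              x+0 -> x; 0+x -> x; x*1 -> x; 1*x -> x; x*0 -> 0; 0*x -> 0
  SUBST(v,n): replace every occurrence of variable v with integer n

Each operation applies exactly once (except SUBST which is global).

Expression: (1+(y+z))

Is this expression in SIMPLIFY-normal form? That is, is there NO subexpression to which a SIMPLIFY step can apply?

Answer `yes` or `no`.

Expression: (1+(y+z))
Scanning for simplifiable subexpressions (pre-order)...
  at root: (1+(y+z)) (not simplifiable)
  at R: (y+z) (not simplifiable)
Result: no simplifiable subexpression found -> normal form.

Answer: yes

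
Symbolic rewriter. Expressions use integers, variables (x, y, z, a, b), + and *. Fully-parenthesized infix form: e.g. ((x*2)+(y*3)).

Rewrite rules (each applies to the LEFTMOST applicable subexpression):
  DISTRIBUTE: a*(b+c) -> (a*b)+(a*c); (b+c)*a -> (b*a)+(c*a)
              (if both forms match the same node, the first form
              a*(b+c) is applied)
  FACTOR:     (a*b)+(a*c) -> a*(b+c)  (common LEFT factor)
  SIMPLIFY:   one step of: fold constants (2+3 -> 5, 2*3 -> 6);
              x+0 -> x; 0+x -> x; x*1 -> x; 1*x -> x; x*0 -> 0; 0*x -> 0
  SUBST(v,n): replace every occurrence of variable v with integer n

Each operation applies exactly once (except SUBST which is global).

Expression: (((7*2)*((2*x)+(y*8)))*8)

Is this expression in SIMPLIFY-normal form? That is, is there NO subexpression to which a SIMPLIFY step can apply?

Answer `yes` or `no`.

Answer: no

Derivation:
Expression: (((7*2)*((2*x)+(y*8)))*8)
Scanning for simplifiable subexpressions (pre-order)...
  at root: (((7*2)*((2*x)+(y*8)))*8) (not simplifiable)
  at L: ((7*2)*((2*x)+(y*8))) (not simplifiable)
  at LL: (7*2) (SIMPLIFIABLE)
  at LR: ((2*x)+(y*8)) (not simplifiable)
  at LRL: (2*x) (not simplifiable)
  at LRR: (y*8) (not simplifiable)
Found simplifiable subexpr at path LL: (7*2)
One SIMPLIFY step would give: ((14*((2*x)+(y*8)))*8)
-> NOT in normal form.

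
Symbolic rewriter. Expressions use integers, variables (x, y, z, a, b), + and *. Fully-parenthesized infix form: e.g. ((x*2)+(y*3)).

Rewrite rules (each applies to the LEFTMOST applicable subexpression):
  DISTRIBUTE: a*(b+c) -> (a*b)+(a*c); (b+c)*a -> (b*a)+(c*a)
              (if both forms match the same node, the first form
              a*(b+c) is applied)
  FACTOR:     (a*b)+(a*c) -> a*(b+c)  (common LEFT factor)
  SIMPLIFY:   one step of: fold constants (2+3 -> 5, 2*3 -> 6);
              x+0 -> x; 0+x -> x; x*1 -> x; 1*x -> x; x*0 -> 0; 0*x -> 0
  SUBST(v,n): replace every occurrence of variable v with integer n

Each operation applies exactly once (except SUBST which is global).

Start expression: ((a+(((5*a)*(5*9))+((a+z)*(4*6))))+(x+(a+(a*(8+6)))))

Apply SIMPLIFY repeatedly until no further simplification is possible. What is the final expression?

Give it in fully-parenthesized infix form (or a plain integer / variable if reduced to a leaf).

Start: ((a+(((5*a)*(5*9))+((a+z)*(4*6))))+(x+(a+(a*(8+6)))))
Step 1: at LRLR: (5*9) -> 45; overall: ((a+(((5*a)*(5*9))+((a+z)*(4*6))))+(x+(a+(a*(8+6))))) -> ((a+(((5*a)*45)+((a+z)*(4*6))))+(x+(a+(a*(8+6)))))
Step 2: at LRRR: (4*6) -> 24; overall: ((a+(((5*a)*45)+((a+z)*(4*6))))+(x+(a+(a*(8+6))))) -> ((a+(((5*a)*45)+((a+z)*24)))+(x+(a+(a*(8+6)))))
Step 3: at RRRR: (8+6) -> 14; overall: ((a+(((5*a)*45)+((a+z)*24)))+(x+(a+(a*(8+6))))) -> ((a+(((5*a)*45)+((a+z)*24)))+(x+(a+(a*14))))
Fixed point: ((a+(((5*a)*45)+((a+z)*24)))+(x+(a+(a*14))))

Answer: ((a+(((5*a)*45)+((a+z)*24)))+(x+(a+(a*14))))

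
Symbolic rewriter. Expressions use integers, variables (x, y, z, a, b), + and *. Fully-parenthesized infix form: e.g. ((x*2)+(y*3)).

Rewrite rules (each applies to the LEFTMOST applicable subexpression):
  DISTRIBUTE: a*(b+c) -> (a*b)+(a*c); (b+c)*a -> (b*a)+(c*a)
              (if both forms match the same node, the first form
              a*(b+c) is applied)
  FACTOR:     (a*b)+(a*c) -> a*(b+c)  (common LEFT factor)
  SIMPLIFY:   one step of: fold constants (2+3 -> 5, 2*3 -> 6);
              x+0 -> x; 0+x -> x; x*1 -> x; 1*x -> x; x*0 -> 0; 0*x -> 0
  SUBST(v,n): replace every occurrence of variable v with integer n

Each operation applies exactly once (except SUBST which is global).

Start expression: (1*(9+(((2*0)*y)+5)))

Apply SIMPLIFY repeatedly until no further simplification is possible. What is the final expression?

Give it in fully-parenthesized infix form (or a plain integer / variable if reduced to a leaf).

Start: (1*(9+(((2*0)*y)+5)))
Step 1: at root: (1*(9+(((2*0)*y)+5))) -> (9+(((2*0)*y)+5)); overall: (1*(9+(((2*0)*y)+5))) -> (9+(((2*0)*y)+5))
Step 2: at RLL: (2*0) -> 0; overall: (9+(((2*0)*y)+5)) -> (9+((0*y)+5))
Step 3: at RL: (0*y) -> 0; overall: (9+((0*y)+5)) -> (9+(0+5))
Step 4: at R: (0+5) -> 5; overall: (9+(0+5)) -> (9+5)
Step 5: at root: (9+5) -> 14; overall: (9+5) -> 14
Fixed point: 14

Answer: 14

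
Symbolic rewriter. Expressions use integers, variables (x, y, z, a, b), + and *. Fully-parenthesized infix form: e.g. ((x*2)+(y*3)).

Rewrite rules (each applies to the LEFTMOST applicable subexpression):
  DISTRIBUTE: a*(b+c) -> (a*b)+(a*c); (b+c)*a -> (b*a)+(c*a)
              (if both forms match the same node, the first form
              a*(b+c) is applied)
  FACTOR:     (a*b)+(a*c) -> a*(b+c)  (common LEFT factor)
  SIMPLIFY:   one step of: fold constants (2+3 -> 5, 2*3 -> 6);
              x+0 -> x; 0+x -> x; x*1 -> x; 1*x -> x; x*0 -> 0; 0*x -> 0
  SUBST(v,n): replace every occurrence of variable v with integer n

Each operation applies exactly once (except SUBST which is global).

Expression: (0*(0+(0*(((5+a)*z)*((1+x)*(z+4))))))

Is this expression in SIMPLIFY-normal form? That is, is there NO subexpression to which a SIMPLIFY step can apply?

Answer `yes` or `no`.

Expression: (0*(0+(0*(((5+a)*z)*((1+x)*(z+4))))))
Scanning for simplifiable subexpressions (pre-order)...
  at root: (0*(0+(0*(((5+a)*z)*((1+x)*(z+4)))))) (SIMPLIFIABLE)
  at R: (0+(0*(((5+a)*z)*((1+x)*(z+4))))) (SIMPLIFIABLE)
  at RR: (0*(((5+a)*z)*((1+x)*(z+4)))) (SIMPLIFIABLE)
  at RRR: (((5+a)*z)*((1+x)*(z+4))) (not simplifiable)
  at RRRL: ((5+a)*z) (not simplifiable)
  at RRRLL: (5+a) (not simplifiable)
  at RRRR: ((1+x)*(z+4)) (not simplifiable)
  at RRRRL: (1+x) (not simplifiable)
  at RRRRR: (z+4) (not simplifiable)
Found simplifiable subexpr at path root: (0*(0+(0*(((5+a)*z)*((1+x)*(z+4))))))
One SIMPLIFY step would give: 0
-> NOT in normal form.

Answer: no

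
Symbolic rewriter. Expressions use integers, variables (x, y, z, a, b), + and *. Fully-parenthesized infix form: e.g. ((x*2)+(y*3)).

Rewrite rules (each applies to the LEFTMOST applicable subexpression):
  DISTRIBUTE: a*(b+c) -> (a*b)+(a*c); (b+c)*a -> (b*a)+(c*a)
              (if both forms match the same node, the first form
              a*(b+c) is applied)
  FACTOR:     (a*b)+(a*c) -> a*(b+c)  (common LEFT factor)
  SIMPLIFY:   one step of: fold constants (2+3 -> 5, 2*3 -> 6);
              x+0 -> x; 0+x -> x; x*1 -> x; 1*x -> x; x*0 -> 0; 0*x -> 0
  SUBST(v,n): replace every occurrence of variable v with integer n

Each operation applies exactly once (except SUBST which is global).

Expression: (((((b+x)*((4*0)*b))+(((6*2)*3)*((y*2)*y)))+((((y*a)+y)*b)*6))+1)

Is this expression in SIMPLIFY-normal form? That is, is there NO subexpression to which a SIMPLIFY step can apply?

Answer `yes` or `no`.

Expression: (((((b+x)*((4*0)*b))+(((6*2)*3)*((y*2)*y)))+((((y*a)+y)*b)*6))+1)
Scanning for simplifiable subexpressions (pre-order)...
  at root: (((((b+x)*((4*0)*b))+(((6*2)*3)*((y*2)*y)))+((((y*a)+y)*b)*6))+1) (not simplifiable)
  at L: ((((b+x)*((4*0)*b))+(((6*2)*3)*((y*2)*y)))+((((y*a)+y)*b)*6)) (not simplifiable)
  at LL: (((b+x)*((4*0)*b))+(((6*2)*3)*((y*2)*y))) (not simplifiable)
  at LLL: ((b+x)*((4*0)*b)) (not simplifiable)
  at LLLL: (b+x) (not simplifiable)
  at LLLR: ((4*0)*b) (not simplifiable)
  at LLLRL: (4*0) (SIMPLIFIABLE)
  at LLR: (((6*2)*3)*((y*2)*y)) (not simplifiable)
  at LLRL: ((6*2)*3) (not simplifiable)
  at LLRLL: (6*2) (SIMPLIFIABLE)
  at LLRR: ((y*2)*y) (not simplifiable)
  at LLRRL: (y*2) (not simplifiable)
  at LR: ((((y*a)+y)*b)*6) (not simplifiable)
  at LRL: (((y*a)+y)*b) (not simplifiable)
  at LRLL: ((y*a)+y) (not simplifiable)
  at LRLLL: (y*a) (not simplifiable)
Found simplifiable subexpr at path LLLRL: (4*0)
One SIMPLIFY step would give: (((((b+x)*(0*b))+(((6*2)*3)*((y*2)*y)))+((((y*a)+y)*b)*6))+1)
-> NOT in normal form.

Answer: no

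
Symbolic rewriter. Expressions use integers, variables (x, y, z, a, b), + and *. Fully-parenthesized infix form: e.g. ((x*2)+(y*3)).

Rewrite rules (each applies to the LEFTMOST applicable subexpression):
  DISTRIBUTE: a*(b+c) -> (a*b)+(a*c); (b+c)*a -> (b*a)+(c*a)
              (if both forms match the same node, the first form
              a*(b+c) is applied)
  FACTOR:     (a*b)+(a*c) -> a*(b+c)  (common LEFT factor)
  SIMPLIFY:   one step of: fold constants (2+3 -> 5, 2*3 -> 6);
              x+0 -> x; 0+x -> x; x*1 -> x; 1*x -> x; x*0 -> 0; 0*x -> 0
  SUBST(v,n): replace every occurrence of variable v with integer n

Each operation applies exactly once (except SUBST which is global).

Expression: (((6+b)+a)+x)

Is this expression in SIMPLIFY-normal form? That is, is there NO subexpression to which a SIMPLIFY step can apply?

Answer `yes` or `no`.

Answer: yes

Derivation:
Expression: (((6+b)+a)+x)
Scanning for simplifiable subexpressions (pre-order)...
  at root: (((6+b)+a)+x) (not simplifiable)
  at L: ((6+b)+a) (not simplifiable)
  at LL: (6+b) (not simplifiable)
Result: no simplifiable subexpression found -> normal form.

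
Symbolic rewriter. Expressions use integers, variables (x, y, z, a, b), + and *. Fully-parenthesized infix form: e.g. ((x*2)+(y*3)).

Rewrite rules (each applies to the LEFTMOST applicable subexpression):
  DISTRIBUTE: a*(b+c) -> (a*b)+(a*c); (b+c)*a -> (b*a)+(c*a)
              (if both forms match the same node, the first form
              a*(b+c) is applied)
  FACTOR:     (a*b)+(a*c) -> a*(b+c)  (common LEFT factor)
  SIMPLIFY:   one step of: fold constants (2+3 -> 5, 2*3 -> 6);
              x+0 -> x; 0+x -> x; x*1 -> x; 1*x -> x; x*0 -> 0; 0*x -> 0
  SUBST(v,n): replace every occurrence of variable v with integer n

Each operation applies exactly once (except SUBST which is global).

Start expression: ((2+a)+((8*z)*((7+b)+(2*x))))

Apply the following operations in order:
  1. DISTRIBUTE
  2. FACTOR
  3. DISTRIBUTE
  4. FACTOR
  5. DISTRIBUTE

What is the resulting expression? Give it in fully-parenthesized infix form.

Start: ((2+a)+((8*z)*((7+b)+(2*x))))
Apply DISTRIBUTE at R (target: ((8*z)*((7+b)+(2*x)))): ((2+a)+((8*z)*((7+b)+(2*x)))) -> ((2+a)+(((8*z)*(7+b))+((8*z)*(2*x))))
Apply FACTOR at R (target: (((8*z)*(7+b))+((8*z)*(2*x)))): ((2+a)+(((8*z)*(7+b))+((8*z)*(2*x)))) -> ((2+a)+((8*z)*((7+b)+(2*x))))
Apply DISTRIBUTE at R (target: ((8*z)*((7+b)+(2*x)))): ((2+a)+((8*z)*((7+b)+(2*x)))) -> ((2+a)+(((8*z)*(7+b))+((8*z)*(2*x))))
Apply FACTOR at R (target: (((8*z)*(7+b))+((8*z)*(2*x)))): ((2+a)+(((8*z)*(7+b))+((8*z)*(2*x)))) -> ((2+a)+((8*z)*((7+b)+(2*x))))
Apply DISTRIBUTE at R (target: ((8*z)*((7+b)+(2*x)))): ((2+a)+((8*z)*((7+b)+(2*x)))) -> ((2+a)+(((8*z)*(7+b))+((8*z)*(2*x))))

Answer: ((2+a)+(((8*z)*(7+b))+((8*z)*(2*x))))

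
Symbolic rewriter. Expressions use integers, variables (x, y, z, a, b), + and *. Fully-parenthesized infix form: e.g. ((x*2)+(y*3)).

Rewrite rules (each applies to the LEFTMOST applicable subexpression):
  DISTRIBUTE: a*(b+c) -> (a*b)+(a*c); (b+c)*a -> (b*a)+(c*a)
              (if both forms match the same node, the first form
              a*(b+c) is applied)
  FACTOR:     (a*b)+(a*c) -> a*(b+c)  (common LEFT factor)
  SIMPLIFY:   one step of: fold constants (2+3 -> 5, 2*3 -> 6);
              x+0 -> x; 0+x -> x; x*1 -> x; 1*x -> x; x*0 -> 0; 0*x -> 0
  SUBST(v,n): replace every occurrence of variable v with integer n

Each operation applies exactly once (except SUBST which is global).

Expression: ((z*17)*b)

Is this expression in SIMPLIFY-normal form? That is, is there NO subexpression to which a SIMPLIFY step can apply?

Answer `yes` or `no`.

Answer: yes

Derivation:
Expression: ((z*17)*b)
Scanning for simplifiable subexpressions (pre-order)...
  at root: ((z*17)*b) (not simplifiable)
  at L: (z*17) (not simplifiable)
Result: no simplifiable subexpression found -> normal form.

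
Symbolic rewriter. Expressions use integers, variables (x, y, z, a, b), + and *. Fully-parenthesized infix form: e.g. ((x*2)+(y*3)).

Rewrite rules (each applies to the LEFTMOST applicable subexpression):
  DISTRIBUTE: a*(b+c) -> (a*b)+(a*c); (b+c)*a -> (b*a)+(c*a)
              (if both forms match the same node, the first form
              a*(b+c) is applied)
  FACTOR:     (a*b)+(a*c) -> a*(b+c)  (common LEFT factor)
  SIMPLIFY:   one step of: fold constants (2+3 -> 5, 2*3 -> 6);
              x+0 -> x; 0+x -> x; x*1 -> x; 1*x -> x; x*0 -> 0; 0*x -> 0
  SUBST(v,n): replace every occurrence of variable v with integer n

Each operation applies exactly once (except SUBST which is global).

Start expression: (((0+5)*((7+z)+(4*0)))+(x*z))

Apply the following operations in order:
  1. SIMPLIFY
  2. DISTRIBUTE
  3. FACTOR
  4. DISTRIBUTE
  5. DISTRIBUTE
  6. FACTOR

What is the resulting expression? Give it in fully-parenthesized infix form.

Answer: (((5*(7+z))+(5*(4*0)))+(x*z))

Derivation:
Start: (((0+5)*((7+z)+(4*0)))+(x*z))
Apply SIMPLIFY at LL (target: (0+5)): (((0+5)*((7+z)+(4*0)))+(x*z)) -> ((5*((7+z)+(4*0)))+(x*z))
Apply DISTRIBUTE at L (target: (5*((7+z)+(4*0)))): ((5*((7+z)+(4*0)))+(x*z)) -> (((5*(7+z))+(5*(4*0)))+(x*z))
Apply FACTOR at L (target: ((5*(7+z))+(5*(4*0)))): (((5*(7+z))+(5*(4*0)))+(x*z)) -> ((5*((7+z)+(4*0)))+(x*z))
Apply DISTRIBUTE at L (target: (5*((7+z)+(4*0)))): ((5*((7+z)+(4*0)))+(x*z)) -> (((5*(7+z))+(5*(4*0)))+(x*z))
Apply DISTRIBUTE at LL (target: (5*(7+z))): (((5*(7+z))+(5*(4*0)))+(x*z)) -> ((((5*7)+(5*z))+(5*(4*0)))+(x*z))
Apply FACTOR at LL (target: ((5*7)+(5*z))): ((((5*7)+(5*z))+(5*(4*0)))+(x*z)) -> (((5*(7+z))+(5*(4*0)))+(x*z))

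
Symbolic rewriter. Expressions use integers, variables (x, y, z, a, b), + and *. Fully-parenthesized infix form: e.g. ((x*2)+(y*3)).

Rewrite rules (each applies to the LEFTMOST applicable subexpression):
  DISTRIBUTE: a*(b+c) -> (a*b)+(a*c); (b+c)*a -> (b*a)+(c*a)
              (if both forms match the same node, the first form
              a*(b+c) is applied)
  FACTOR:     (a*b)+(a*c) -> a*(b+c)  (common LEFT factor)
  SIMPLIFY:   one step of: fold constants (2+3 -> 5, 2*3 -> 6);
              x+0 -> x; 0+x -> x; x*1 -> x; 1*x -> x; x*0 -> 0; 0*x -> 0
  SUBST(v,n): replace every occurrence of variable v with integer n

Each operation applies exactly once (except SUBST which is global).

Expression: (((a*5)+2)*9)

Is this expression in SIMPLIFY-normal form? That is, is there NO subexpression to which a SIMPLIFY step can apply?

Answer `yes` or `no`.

Expression: (((a*5)+2)*9)
Scanning for simplifiable subexpressions (pre-order)...
  at root: (((a*5)+2)*9) (not simplifiable)
  at L: ((a*5)+2) (not simplifiable)
  at LL: (a*5) (not simplifiable)
Result: no simplifiable subexpression found -> normal form.

Answer: yes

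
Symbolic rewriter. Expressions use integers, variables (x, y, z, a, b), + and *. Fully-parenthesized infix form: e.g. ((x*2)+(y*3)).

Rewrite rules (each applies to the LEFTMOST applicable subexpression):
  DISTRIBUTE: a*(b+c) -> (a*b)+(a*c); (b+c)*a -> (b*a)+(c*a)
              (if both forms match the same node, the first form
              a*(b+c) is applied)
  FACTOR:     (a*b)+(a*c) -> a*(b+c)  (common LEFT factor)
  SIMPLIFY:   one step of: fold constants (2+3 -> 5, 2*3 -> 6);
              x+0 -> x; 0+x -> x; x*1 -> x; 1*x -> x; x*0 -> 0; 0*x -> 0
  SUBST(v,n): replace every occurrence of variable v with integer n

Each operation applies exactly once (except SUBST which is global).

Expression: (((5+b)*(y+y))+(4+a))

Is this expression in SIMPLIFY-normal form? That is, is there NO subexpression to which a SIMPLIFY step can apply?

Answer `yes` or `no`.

Expression: (((5+b)*(y+y))+(4+a))
Scanning for simplifiable subexpressions (pre-order)...
  at root: (((5+b)*(y+y))+(4+a)) (not simplifiable)
  at L: ((5+b)*(y+y)) (not simplifiable)
  at LL: (5+b) (not simplifiable)
  at LR: (y+y) (not simplifiable)
  at R: (4+a) (not simplifiable)
Result: no simplifiable subexpression found -> normal form.

Answer: yes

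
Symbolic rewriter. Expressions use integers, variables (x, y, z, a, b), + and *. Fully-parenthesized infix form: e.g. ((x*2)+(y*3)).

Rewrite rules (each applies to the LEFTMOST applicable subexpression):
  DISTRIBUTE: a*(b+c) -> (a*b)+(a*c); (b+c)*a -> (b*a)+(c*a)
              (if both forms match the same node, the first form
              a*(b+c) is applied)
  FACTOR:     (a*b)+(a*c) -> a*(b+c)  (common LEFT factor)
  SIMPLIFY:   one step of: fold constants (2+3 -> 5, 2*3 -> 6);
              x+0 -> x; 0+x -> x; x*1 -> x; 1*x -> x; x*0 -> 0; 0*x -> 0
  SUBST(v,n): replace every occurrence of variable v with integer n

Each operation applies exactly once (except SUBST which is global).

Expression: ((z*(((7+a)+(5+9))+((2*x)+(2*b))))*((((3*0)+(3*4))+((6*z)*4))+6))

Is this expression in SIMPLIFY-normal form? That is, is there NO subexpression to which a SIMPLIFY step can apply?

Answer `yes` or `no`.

Answer: no

Derivation:
Expression: ((z*(((7+a)+(5+9))+((2*x)+(2*b))))*((((3*0)+(3*4))+((6*z)*4))+6))
Scanning for simplifiable subexpressions (pre-order)...
  at root: ((z*(((7+a)+(5+9))+((2*x)+(2*b))))*((((3*0)+(3*4))+((6*z)*4))+6)) (not simplifiable)
  at L: (z*(((7+a)+(5+9))+((2*x)+(2*b)))) (not simplifiable)
  at LR: (((7+a)+(5+9))+((2*x)+(2*b))) (not simplifiable)
  at LRL: ((7+a)+(5+9)) (not simplifiable)
  at LRLL: (7+a) (not simplifiable)
  at LRLR: (5+9) (SIMPLIFIABLE)
  at LRR: ((2*x)+(2*b)) (not simplifiable)
  at LRRL: (2*x) (not simplifiable)
  at LRRR: (2*b) (not simplifiable)
  at R: ((((3*0)+(3*4))+((6*z)*4))+6) (not simplifiable)
  at RL: (((3*0)+(3*4))+((6*z)*4)) (not simplifiable)
  at RLL: ((3*0)+(3*4)) (not simplifiable)
  at RLLL: (3*0) (SIMPLIFIABLE)
  at RLLR: (3*4) (SIMPLIFIABLE)
  at RLR: ((6*z)*4) (not simplifiable)
  at RLRL: (6*z) (not simplifiable)
Found simplifiable subexpr at path LRLR: (5+9)
One SIMPLIFY step would give: ((z*(((7+a)+14)+((2*x)+(2*b))))*((((3*0)+(3*4))+((6*z)*4))+6))
-> NOT in normal form.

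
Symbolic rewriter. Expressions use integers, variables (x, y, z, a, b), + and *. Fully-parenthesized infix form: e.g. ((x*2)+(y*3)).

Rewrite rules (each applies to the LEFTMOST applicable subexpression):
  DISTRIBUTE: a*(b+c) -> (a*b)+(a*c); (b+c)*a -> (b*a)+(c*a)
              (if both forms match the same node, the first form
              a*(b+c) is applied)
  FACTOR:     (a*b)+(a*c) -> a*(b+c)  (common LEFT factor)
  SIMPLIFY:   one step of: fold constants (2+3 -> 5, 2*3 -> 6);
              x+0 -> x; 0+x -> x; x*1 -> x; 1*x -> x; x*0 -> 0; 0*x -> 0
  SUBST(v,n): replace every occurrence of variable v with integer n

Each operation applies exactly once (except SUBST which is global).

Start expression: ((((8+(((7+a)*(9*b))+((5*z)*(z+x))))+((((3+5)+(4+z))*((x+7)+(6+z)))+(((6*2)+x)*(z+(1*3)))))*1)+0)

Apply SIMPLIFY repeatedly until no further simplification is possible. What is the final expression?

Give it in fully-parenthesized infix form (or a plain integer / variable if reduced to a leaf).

Answer: ((8+(((7+a)*(9*b))+((5*z)*(z+x))))+(((8+(4+z))*((x+7)+(6+z)))+((12+x)*(z+3))))

Derivation:
Start: ((((8+(((7+a)*(9*b))+((5*z)*(z+x))))+((((3+5)+(4+z))*((x+7)+(6+z)))+(((6*2)+x)*(z+(1*3)))))*1)+0)
Step 1: at root: ((((8+(((7+a)*(9*b))+((5*z)*(z+x))))+((((3+5)+(4+z))*((x+7)+(6+z)))+(((6*2)+x)*(z+(1*3)))))*1)+0) -> (((8+(((7+a)*(9*b))+((5*z)*(z+x))))+((((3+5)+(4+z))*((x+7)+(6+z)))+(((6*2)+x)*(z+(1*3)))))*1); overall: ((((8+(((7+a)*(9*b))+((5*z)*(z+x))))+((((3+5)+(4+z))*((x+7)+(6+z)))+(((6*2)+x)*(z+(1*3)))))*1)+0) -> (((8+(((7+a)*(9*b))+((5*z)*(z+x))))+((((3+5)+(4+z))*((x+7)+(6+z)))+(((6*2)+x)*(z+(1*3)))))*1)
Step 2: at root: (((8+(((7+a)*(9*b))+((5*z)*(z+x))))+((((3+5)+(4+z))*((x+7)+(6+z)))+(((6*2)+x)*(z+(1*3)))))*1) -> ((8+(((7+a)*(9*b))+((5*z)*(z+x))))+((((3+5)+(4+z))*((x+7)+(6+z)))+(((6*2)+x)*(z+(1*3))))); overall: (((8+(((7+a)*(9*b))+((5*z)*(z+x))))+((((3+5)+(4+z))*((x+7)+(6+z)))+(((6*2)+x)*(z+(1*3)))))*1) -> ((8+(((7+a)*(9*b))+((5*z)*(z+x))))+((((3+5)+(4+z))*((x+7)+(6+z)))+(((6*2)+x)*(z+(1*3)))))
Step 3: at RLLL: (3+5) -> 8; overall: ((8+(((7+a)*(9*b))+((5*z)*(z+x))))+((((3+5)+(4+z))*((x+7)+(6+z)))+(((6*2)+x)*(z+(1*3))))) -> ((8+(((7+a)*(9*b))+((5*z)*(z+x))))+(((8+(4+z))*((x+7)+(6+z)))+(((6*2)+x)*(z+(1*3)))))
Step 4: at RRLL: (6*2) -> 12; overall: ((8+(((7+a)*(9*b))+((5*z)*(z+x))))+(((8+(4+z))*((x+7)+(6+z)))+(((6*2)+x)*(z+(1*3))))) -> ((8+(((7+a)*(9*b))+((5*z)*(z+x))))+(((8+(4+z))*((x+7)+(6+z)))+((12+x)*(z+(1*3)))))
Step 5: at RRRR: (1*3) -> 3; overall: ((8+(((7+a)*(9*b))+((5*z)*(z+x))))+(((8+(4+z))*((x+7)+(6+z)))+((12+x)*(z+(1*3))))) -> ((8+(((7+a)*(9*b))+((5*z)*(z+x))))+(((8+(4+z))*((x+7)+(6+z)))+((12+x)*(z+3))))
Fixed point: ((8+(((7+a)*(9*b))+((5*z)*(z+x))))+(((8+(4+z))*((x+7)+(6+z)))+((12+x)*(z+3))))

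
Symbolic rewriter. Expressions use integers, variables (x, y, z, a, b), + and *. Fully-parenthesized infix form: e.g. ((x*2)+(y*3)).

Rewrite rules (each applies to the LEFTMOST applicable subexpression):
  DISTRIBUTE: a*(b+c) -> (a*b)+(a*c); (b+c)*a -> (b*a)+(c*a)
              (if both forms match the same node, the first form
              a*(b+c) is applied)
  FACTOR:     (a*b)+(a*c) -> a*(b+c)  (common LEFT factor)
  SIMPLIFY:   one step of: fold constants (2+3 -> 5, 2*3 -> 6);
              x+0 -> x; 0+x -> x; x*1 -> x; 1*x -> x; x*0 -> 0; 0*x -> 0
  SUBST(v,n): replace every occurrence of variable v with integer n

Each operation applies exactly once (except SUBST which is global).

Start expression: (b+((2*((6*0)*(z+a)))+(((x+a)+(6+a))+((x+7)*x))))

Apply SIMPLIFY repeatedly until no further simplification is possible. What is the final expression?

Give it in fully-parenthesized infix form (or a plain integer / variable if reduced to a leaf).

Start: (b+((2*((6*0)*(z+a)))+(((x+a)+(6+a))+((x+7)*x))))
Step 1: at RLRL: (6*0) -> 0; overall: (b+((2*((6*0)*(z+a)))+(((x+a)+(6+a))+((x+7)*x)))) -> (b+((2*(0*(z+a)))+(((x+a)+(6+a))+((x+7)*x))))
Step 2: at RLR: (0*(z+a)) -> 0; overall: (b+((2*(0*(z+a)))+(((x+a)+(6+a))+((x+7)*x)))) -> (b+((2*0)+(((x+a)+(6+a))+((x+7)*x))))
Step 3: at RL: (2*0) -> 0; overall: (b+((2*0)+(((x+a)+(6+a))+((x+7)*x)))) -> (b+(0+(((x+a)+(6+a))+((x+7)*x))))
Step 4: at R: (0+(((x+a)+(6+a))+((x+7)*x))) -> (((x+a)+(6+a))+((x+7)*x)); overall: (b+(0+(((x+a)+(6+a))+((x+7)*x)))) -> (b+(((x+a)+(6+a))+((x+7)*x)))
Fixed point: (b+(((x+a)+(6+a))+((x+7)*x)))

Answer: (b+(((x+a)+(6+a))+((x+7)*x)))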